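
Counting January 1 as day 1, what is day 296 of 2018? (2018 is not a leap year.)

January has 31 days (296 − 31 = 265 remain).
February has 28 days (265 − 28 = 237 remain).
March has 31 days (237 − 31 = 206 remain).
April has 30 days (206 − 30 = 176 remain).
May has 31 days (176 − 31 = 145 remain).
June has 30 days (145 − 30 = 115 remain).
July has 31 days (115 − 31 = 84 remain).
August has 31 days (84 − 31 = 53 remain).
September has 30 days (53 − 30 = 23 remain).
23 into October → October 23.

23 October 2018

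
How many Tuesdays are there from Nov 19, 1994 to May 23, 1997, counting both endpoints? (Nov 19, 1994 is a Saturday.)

Nov 19, 1994 is a Saturday; the first Tuesday on or after it is Nov 22, 1994 (3 days later).
From Nov 22, 1994 to May 23, 1997: 39 + 365 + 366 + 143 = 913 days (rest of 1994, 1995, 1996, to May 23, 1997 in 1997).
913 ÷ 7 = 130 full weeks with remainder 3, so 130 more Tuesdays after the first → 131.

131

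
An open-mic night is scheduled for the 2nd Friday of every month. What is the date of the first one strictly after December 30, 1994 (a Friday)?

December 1994 starts on a Thursday; its first Friday is the 2nd, so the 2nd Friday is the 9th — December 9, 1994.
That is not after December 30, 1994, so look at January 1995.
January 1995 starts on a Sunday; its first Friday is the 6th, so the 2nd Friday is the 13th — January 13, 1995.

January 13, 1995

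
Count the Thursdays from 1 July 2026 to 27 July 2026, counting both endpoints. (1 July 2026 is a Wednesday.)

1 July 2026 is a Wednesday; the first Thursday on or after it is 2 July 2026 (1 day later).
From 2 July 2026 to 27 July 2026 is 27 − 2 = 25 days.
25 ÷ 7 = 3 full weeks with remainder 4, so 3 more Thursdays after the first → 4.

4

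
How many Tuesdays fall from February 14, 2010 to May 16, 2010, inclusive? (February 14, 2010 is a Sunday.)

13

February 14, 2010 is a Sunday; the first Tuesday on or after it is February 16, 2010 (2 days later).
From February 16, 2010 to May 16, 2010: 12 + 31 + 30 + 16 = 89 days (rest of February, March, April, May).
89 ÷ 7 = 12 full weeks with remainder 5, so 12 more Tuesdays after the first → 13.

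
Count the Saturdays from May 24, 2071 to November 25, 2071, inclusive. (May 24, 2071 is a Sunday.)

26

May 24, 2071 is a Sunday; the first Saturday on or after it is May 30, 2071 (6 days later).
From May 30, 2071 to November 25, 2071: 1 + 30 + 31 + 31 + 30 + 31 + 25 = 179 days (rest of May, June, July, August, September, October, November).
179 ÷ 7 = 25 full weeks with remainder 4, so 25 more Saturdays after the first → 26.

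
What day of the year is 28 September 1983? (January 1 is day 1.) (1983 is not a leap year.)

Days in months before September: 31 + 28 + 31 + 30 + 31 + 30 + 31 + 31 = 243.
Plus 28 days into September → day 271.

271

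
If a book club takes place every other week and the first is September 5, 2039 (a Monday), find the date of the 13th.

February 20, 2040

The 13th occurrence is 12 intervals after the first: 12 × 14 = 168 days after September 5, 2039.
September has 30 days — 25 days to the end of September leaves 143.
October has 31 days (112 left).
November has 30 days (82 left).
December has 31 days (51 left).
January has 31 days (20 left).
20 days into February → February 20, 2040.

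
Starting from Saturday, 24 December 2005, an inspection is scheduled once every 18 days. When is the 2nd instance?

11 January 2006

The 2nd occurrence is 1 interval after the first: 1 × 18 = 18 days after 24 December 2005.
December has 31 days — 7 days to the end of December leaves 11.
11 days into January → 11 January 2006.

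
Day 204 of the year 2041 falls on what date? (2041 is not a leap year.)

2041-07-23

January has 31 days (204 − 31 = 173 remain).
February has 28 days (173 − 28 = 145 remain).
March has 31 days (145 − 31 = 114 remain).
April has 30 days (114 − 30 = 84 remain).
May has 31 days (84 − 31 = 53 remain).
June has 30 days (53 − 30 = 23 remain).
23 into July → July 23.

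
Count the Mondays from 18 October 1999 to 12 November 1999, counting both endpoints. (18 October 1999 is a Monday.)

18 October 1999 is a Monday; the first Monday on or after it is 18 October 1999.
From 18 October 1999 to 12 November 1999: 13 + 12 = 25 days (rest of October, November).
25 ÷ 7 = 3 full weeks with remainder 4, so 3 more Mondays after the first → 4.

4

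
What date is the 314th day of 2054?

January has 31 days (314 − 31 = 283 remain).
February has 28 days (283 − 28 = 255 remain).
March has 31 days (255 − 31 = 224 remain).
April has 30 days (224 − 30 = 194 remain).
May has 31 days (194 − 31 = 163 remain).
June has 30 days (163 − 30 = 133 remain).
July has 31 days (133 − 31 = 102 remain).
August has 31 days (102 − 31 = 71 remain).
September has 30 days (71 − 30 = 41 remain).
October has 31 days (41 − 31 = 10 remain).
10 into November → November 10.

November 10, 2054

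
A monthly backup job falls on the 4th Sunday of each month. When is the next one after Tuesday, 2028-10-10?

October 2028 starts on a Sunday; its first Sunday is the 1st, so the 4th Sunday is the 22nd — 2028-10-22.
2028-10-22 is after 2028-10-10, so that is the next one.

2028-10-22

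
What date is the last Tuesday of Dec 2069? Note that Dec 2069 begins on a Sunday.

Dec 31, 2069

Dec 2069 begins on a Sunday, so the first Tuesday is Dec 3 (2 days later).
Dec 2069 has 31 days. Adding weeks: 3, 10, 17, 24, 31 — the last one ≤ 31 is the 31st.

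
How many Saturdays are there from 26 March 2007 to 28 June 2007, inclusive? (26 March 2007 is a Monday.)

13

26 March 2007 is a Monday; the first Saturday on or after it is 31 March 2007 (5 days later).
From 31 March 2007 to 28 June 2007: 0 + 30 + 31 + 28 = 89 days (rest of March, April, May, June).
89 ÷ 7 = 12 full weeks with remainder 5, so 12 more Saturdays after the first → 13.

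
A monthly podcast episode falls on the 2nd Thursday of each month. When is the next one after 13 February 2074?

February 2074 starts on a Thursday; its first Thursday is the 1st, so the 2nd Thursday is the 8th — 8 February 2074.
That is not after 13 February 2074, so look at March 2074.
March 2074 starts on a Thursday; its first Thursday is the 1st, so the 2nd Thursday is the 8th — 8 March 2074.

8 March 2074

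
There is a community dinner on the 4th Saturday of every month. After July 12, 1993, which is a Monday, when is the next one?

July 1993 starts on a Thursday; its first Saturday is the 3rd, so the 4th Saturday is the 24th — July 24, 1993.
July 24, 1993 is after July 12, 1993, so that is the next one.

July 24, 1993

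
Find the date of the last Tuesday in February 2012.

The first Tuesday of February 2012 is February 7.
February 2012 has 29 days. Adding weeks: 7, 14, 21, 28 — the last one ≤ 29 is the 28th.

February 28, 2012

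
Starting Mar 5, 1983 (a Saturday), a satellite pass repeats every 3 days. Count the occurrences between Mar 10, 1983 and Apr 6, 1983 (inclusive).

9

Occurrences land 3·i days after Mar 5, 1983 for i = 0, 1, 2, …
Mar 10, 1983 is 5 days after the start; 5 ÷ 3 = 1 remainder 2; since the remainder is 2, round up to i = 2. First occurrence in the window: #3 on Mar 11, 1983 (2×3 = 6 days in).
Apr 6, 1983 is 32 days after the start; 32 ÷ 3 = 10 remainder 2. Last occurrence in the window: #11 on Apr 4, 1983.
Occurrences #3 through #11: 9 in total.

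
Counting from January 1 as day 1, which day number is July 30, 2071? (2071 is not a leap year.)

211

Days in months before July: 31 + 28 + 31 + 30 + 31 + 30 = 181.
Plus 30 days into July → day 211.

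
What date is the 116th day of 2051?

January has 31 days (116 − 31 = 85 remain).
February has 28 days (85 − 28 = 57 remain).
March has 31 days (57 − 31 = 26 remain).
26 into April → April 26.

26 April 2051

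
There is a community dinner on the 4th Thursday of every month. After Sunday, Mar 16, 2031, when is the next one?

Mar 27, 2031

Mar 2031 starts on a Saturday; its first Thursday is the 6th, so the 4th Thursday is the 27th — Mar 27, 2031.
Mar 27, 2031 is after Mar 16, 2031, so that is the next one.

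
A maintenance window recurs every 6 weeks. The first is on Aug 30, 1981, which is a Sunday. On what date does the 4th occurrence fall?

The 4th occurrence is 3 intervals after the first: 3 × 42 = 126 days after Aug 30, 1981.
Aug has 31 days — 1 day to the end of Aug leaves 125.
Sep has 30 days (95 left).
Oct has 31 days (64 left).
Nov has 30 days (34 left).
Dec has 31 days (3 left).
3 days into Jan → Jan 3, 1982.

Jan 3, 1982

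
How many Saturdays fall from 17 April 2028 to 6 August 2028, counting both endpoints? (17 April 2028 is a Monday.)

16

17 April 2028 is a Monday; the first Saturday on or after it is 22 April 2028 (5 days later).
From 22 April 2028 to 6 August 2028: 8 + 31 + 30 + 31 + 6 = 106 days (rest of April, May, June, July, August).
106 ÷ 7 = 15 full weeks with remainder 1, so 15 more Saturdays after the first → 16.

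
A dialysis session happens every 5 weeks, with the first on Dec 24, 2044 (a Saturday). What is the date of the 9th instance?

The 9th occurrence is 8 intervals after the first: 8 × 35 = 280 days after Dec 24, 2044.
Dec has 31 days — 7 days to the end of Dec leaves 273.
Jan has 31 days (242 left).
Feb has 28 days (214 left).
Mar has 31 days (183 left).
Apr has 30 days (153 left).
May has 31 days (122 left).
Jun has 30 days (92 left).
Jul has 31 days (61 left).
Aug has 31 days (30 left).
30 days into Sep → Sep 30, 2045.

Sep 30, 2045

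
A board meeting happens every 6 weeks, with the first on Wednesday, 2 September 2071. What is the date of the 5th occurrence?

The 5th occurrence is 4 intervals after the first: 4 × 42 = 168 days after 2 September 2071.
September has 30 days — 28 days to the end of September leaves 140.
October has 31 days (109 left).
November has 30 days (79 left).
December has 31 days (48 left).
January has 31 days (17 left).
17 days into February → 17 February 2072.

17 February 2072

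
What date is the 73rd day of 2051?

January has 31 days (73 − 31 = 42 remain).
February has 28 days (42 − 28 = 14 remain).
14 into March → March 14.

March 14, 2051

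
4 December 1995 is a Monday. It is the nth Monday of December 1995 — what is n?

Day 4 falls in week ⌈4/7⌉ of the month.
Days 1–7 hold the 1st Monday, 8–14 the 2nd, 15–21 the 3rd, 22–28 the 4th, 29–31 the 5th.
4 is in the range for the 1st.

1st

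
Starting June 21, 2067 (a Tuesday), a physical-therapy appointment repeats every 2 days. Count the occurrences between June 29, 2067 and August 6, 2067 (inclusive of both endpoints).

20

Occurrences land 2·i days after June 21, 2067 for i = 0, 1, 2, …
June 29, 2067 is 8 days after the start; 8 ÷ 2 = 4 remainder 0. First occurrence in the window: #5 on June 29, 2067 (4×2 = 8 days in).
August 6, 2067 is 46 days after the start; 46 ÷ 2 = 23 remainder 0. Last occurrence in the window: #24 on August 6, 2067.
Occurrences #5 through #24: 20 in total.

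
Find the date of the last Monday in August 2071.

August 2071 begins on a Saturday, so the first Monday is August 3 (2 days later).
August 2071 has 31 days. Adding weeks: 3, 10, 17, 24, 31 — the last one ≤ 31 is the 31st.

31 August 2071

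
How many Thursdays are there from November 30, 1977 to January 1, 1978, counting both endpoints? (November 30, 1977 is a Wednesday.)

5

November 30, 1977 is a Wednesday; the first Thursday on or after it is December 1, 1977 (1 day later).
From December 1, 1977 to January 1, 1978: 30 + 1 = 31 days (rest of December, January).
31 ÷ 7 = 4 full weeks with remainder 3, so 4 more Thursdays after the first → 5.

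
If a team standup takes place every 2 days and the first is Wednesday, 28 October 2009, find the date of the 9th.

The 9th occurrence is 8 intervals after the first: 8 × 2 = 16 days after 28 October 2009.
October has 31 days — 3 days to the end of October leaves 13.
13 days into November → 13 November 2009.

13 November 2009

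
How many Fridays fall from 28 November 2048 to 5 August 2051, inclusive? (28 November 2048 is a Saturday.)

140

28 November 2048 is a Saturday; the first Friday on or after it is 4 December 2048 (6 days later).
From 4 December 2048 to 5 August 2051: 27 + 365 + 365 + 217 = 974 days (rest of 2048, 2049, 2050, to 5 August 2051 in 2051).
974 ÷ 7 = 139 full weeks with remainder 1, so 139 more Fridays after the first → 140.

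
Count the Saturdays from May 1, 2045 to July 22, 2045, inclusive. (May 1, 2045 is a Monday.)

12

May 1, 2045 is a Monday; the first Saturday on or after it is May 6, 2045 (5 days later).
From May 6, 2045 to July 22, 2045: 25 + 30 + 22 = 77 days (rest of May, June, July).
77 ÷ 7 = 11 full weeks with remainder 0, so 11 more Saturdays after the first → 12.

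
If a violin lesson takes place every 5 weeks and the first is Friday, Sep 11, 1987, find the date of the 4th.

The 4th occurrence is 3 intervals after the first: 3 × 35 = 105 days after Sep 11, 1987.
Sep has 30 days — 19 days to the end of Sep leaves 86.
Oct has 31 days (55 left).
Nov has 30 days (25 left).
25 days into Dec → Dec 25, 1987.

Dec 25, 1987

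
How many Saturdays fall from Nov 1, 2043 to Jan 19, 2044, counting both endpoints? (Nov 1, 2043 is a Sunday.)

Nov 1, 2043 is a Sunday; the first Saturday on or after it is Nov 7, 2043 (6 days later).
From Nov 7, 2043 to Jan 19, 2044: 23 + 31 + 19 = 73 days (rest of Nov, Dec, Jan).
73 ÷ 7 = 10 full weeks with remainder 3, so 10 more Saturdays after the first → 11.

11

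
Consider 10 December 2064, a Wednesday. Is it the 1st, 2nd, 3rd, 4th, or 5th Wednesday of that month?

2nd

Day 10 falls in week ⌈10/7⌉ of the month.
Days 1–7 hold the 1st Wednesday, 8–14 the 2nd, 15–21 the 3rd, 22–28 the 4th, 29–31 the 5th.
10 is in the range for the 2nd.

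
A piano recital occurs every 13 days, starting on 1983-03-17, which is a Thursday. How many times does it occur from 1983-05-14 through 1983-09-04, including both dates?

9

Occurrences land 13·i days after 1983-03-17 for i = 0, 1, 2, …
1983-05-14 is 58 days after the start; 58 ÷ 13 = 4 remainder 6; since the remainder is 6, round up to i = 5. First occurrence in the window: #6 on 1983-05-21 (5×13 = 65 days in).
1983-09-04 is 171 days after the start; 171 ÷ 13 = 13 remainder 2. Last occurrence in the window: #14 on 1983-09-02.
Occurrences #6 through #14: 9 in total.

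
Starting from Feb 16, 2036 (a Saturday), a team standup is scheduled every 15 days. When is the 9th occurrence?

Jun 15, 2036

The 9th occurrence is 8 intervals after the first: 8 × 15 = 120 days after Feb 16, 2036.
Feb has 29 days — 13 days to the end of Feb leaves 107.
Mar has 31 days (76 left).
Apr has 30 days (46 left).
May has 31 days (15 left).
15 days into Jun → Jun 15, 2036.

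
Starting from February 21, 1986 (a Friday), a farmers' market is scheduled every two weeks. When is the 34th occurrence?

The 34th occurrence is 33 intervals after the first: 33 × 14 = 462 days after February 21, 1986.
February has 28 days — 7 days to the end of February leaves 455.
From end of February to end of 1986 is 306 days (149 left).
January has 31 days (118 left).
February has 28 days (90 left).
March has 31 days (59 left).
April has 30 days (29 left).
29 days into May → May 29, 1987.

May 29, 1987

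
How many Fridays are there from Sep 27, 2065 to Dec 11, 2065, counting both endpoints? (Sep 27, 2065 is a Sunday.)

Sep 27, 2065 is a Sunday; the first Friday on or after it is Oct 2, 2065 (5 days later).
From Oct 2, 2065 to Dec 11, 2065: 29 + 30 + 11 = 70 days (rest of Oct, Nov, Dec).
70 ÷ 7 = 10 full weeks with remainder 0, so 10 more Fridays after the first → 11.

11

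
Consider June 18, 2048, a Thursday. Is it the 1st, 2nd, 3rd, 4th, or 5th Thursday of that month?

Day 18 falls in week ⌈18/7⌉ of the month.
Days 1–7 hold the 1st Thursday, 8–14 the 2nd, 15–21 the 3rd, 22–28 the 4th, 29–31 the 5th.
18 is in the range for the 3rd.

3rd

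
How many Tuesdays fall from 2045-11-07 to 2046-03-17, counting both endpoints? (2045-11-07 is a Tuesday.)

19

2045-11-07 is a Tuesday; the first Tuesday on or after it is 2045-11-07.
From 2045-11-07 to 2046-03-17: 23 + 31 + 31 + 28 + 17 = 130 days (rest of November, December, January, February, March).
130 ÷ 7 = 18 full weeks with remainder 4, so 18 more Tuesdays after the first → 19.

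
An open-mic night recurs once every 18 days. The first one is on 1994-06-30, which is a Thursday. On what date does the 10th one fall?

The 10th occurrence is 9 intervals after the first: 9 × 18 = 162 days after 1994-06-30.
June has 30 days — 0 days to the end of June leaves 162.
July has 31 days (131 left).
August has 31 days (100 left).
September has 30 days (70 left).
October has 31 days (39 left).
November has 30 days (9 left).
9 days into December → 1994-12-09.

1994-12-09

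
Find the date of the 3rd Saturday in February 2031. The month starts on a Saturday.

15 February 2031

February 2031 begins on a Saturday, so the first Saturday is February 1.
The 3rd Saturday is 2 weeks later: 1 + 14 = 15.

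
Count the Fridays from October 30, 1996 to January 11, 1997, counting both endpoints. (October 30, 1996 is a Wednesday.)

October 30, 1996 is a Wednesday; the first Friday on or after it is November 1, 1996 (2 days later).
From November 1, 1996 to January 11, 1997: 29 + 31 + 11 = 71 days (rest of November, December, January).
71 ÷ 7 = 10 full weeks with remainder 1, so 10 more Fridays after the first → 11.

11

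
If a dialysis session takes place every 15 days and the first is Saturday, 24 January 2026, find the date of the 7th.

The 7th occurrence is 6 intervals after the first: 6 × 15 = 90 days after 24 January 2026.
January has 31 days — 7 days to the end of January leaves 83.
February has 28 days (55 left).
March has 31 days (24 left).
24 days into April → 24 April 2026.

24 April 2026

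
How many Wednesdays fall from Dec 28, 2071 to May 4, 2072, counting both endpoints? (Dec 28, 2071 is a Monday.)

Dec 28, 2071 is a Monday; the first Wednesday on or after it is Dec 30, 2071 (2 days later).
From Dec 30, 2071 to May 4, 2072: 1 + 31 + 29 + 31 + 30 + 4 = 126 days (rest of Dec, Jan, Feb, Mar, Apr, May).
126 ÷ 7 = 18 full weeks with remainder 0, so 18 more Wednesdays after the first → 19.

19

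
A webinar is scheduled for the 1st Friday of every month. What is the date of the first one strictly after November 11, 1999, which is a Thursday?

December 3, 1999

November 1999 starts on a Monday, so its 1st Friday is November 5, 1999 (4 days in).
That is not after November 11, 1999, so look at December 1999.
December 1999 starts on a Wednesday, so its 1st Friday is December 3, 1999 (2 days in).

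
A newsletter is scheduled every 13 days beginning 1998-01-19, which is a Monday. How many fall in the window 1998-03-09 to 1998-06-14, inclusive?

Occurrences land 13·i days after 1998-01-19 for i = 0, 1, 2, …
1998-03-09 is 49 days after the start; 49 ÷ 13 = 3 remainder 10; since the remainder is 10, round up to i = 4. First occurrence in the window: #5 on 1998-03-12 (4×13 = 52 days in).
1998-06-14 is 146 days after the start; 146 ÷ 13 = 11 remainder 3. Last occurrence in the window: #12 on 1998-06-11.
Occurrences #5 through #12: 8 in total.

8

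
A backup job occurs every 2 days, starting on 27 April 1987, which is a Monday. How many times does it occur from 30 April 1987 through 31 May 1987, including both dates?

Occurrences land 2·i days after 27 April 1987 for i = 0, 1, 2, …
30 April 1987 is 3 days after the start; 3 ÷ 2 = 1 remainder 1; since the remainder is 1, round up to i = 2. First occurrence in the window: #3 on 1 May 1987 (2×2 = 4 days in).
31 May 1987 is 34 days after the start; 34 ÷ 2 = 17 remainder 0. Last occurrence in the window: #18 on 31 May 1987.
Occurrences #3 through #18: 16 in total.

16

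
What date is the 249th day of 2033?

January has 31 days (249 − 31 = 218 remain).
February has 28 days (218 − 28 = 190 remain).
March has 31 days (190 − 31 = 159 remain).
April has 30 days (159 − 30 = 129 remain).
May has 31 days (129 − 31 = 98 remain).
June has 30 days (98 − 30 = 68 remain).
July has 31 days (68 − 31 = 37 remain).
August has 31 days (37 − 31 = 6 remain).
6 into September → September 6.

2033-09-06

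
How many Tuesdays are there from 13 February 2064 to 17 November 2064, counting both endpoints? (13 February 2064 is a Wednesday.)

39

13 February 2064 is a Wednesday; the first Tuesday on or after it is 19 February 2064 (6 days later).
From 19 February 2064 to 17 November 2064: 10 + 31 + 30 + 31 + 30 + 31 + 31 + 30 + 31 + 17 = 272 days (rest of February, March, April, May, June, July, August, September, October, November).
272 ÷ 7 = 38 full weeks with remainder 6, so 38 more Tuesdays after the first → 39.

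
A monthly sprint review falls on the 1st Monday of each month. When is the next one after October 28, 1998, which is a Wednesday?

November 2, 1998

October 1998 starts on a Thursday, so its 1st Monday is October 5, 1998 (4 days in).
That is not after October 28, 1998, so look at November 1998.
November 1998 starts on a Sunday, so its 1st Monday is November 2, 1998 (1 day in).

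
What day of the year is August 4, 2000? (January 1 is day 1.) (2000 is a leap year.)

Days in months before August: 31 + 29 + 31 + 30 + 31 + 30 + 31 = 213.
Plus 4 days into August → day 217.

217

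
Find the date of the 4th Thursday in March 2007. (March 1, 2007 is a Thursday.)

March 2007 begins on a Thursday, so the first Thursday is March 1.
The 4th Thursday is 3 weeks later: 1 + 21 = 22.

22 March 2007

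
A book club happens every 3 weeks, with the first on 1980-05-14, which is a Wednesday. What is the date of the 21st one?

1981-07-08

The 21st occurrence is 20 intervals after the first: 20 × 21 = 420 days after 1980-05-14.
May has 31 days — 17 days to the end of May leaves 403.
From end of May to end of 1980 is 214 days (189 left).
January has 31 days (158 left).
February has 28 days (130 left).
March has 31 days (99 left).
April has 30 days (69 left).
May has 31 days (38 left).
June has 30 days (8 left).
8 days into July → 1981-07-08.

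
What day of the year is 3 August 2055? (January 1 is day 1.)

215

Days in months before August: 31 + 28 + 31 + 30 + 31 + 30 + 31 = 212.
Plus 3 days into August → day 215.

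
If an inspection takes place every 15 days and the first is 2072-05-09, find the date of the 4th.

2072-06-23

The 4th occurrence is 3 intervals after the first: 3 × 15 = 45 days after 2072-05-09.
May has 31 days — 22 days to the end of May leaves 23.
23 days into June → 2072-06-23.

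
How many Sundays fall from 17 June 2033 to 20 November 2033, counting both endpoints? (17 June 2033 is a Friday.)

23

17 June 2033 is a Friday; the first Sunday on or after it is 19 June 2033 (2 days later).
From 19 June 2033 to 20 November 2033: 11 + 31 + 31 + 30 + 31 + 20 = 154 days (rest of June, July, August, September, October, November).
154 ÷ 7 = 22 full weeks with remainder 0, so 22 more Sundays after the first → 23.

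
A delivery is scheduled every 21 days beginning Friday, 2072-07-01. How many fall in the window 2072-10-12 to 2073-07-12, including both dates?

Occurrences land 21·i days after 2072-07-01 for i = 0, 1, 2, …
2072-10-12 is 103 days after the start; 103 ÷ 21 = 4 remainder 19; since the remainder is 19, round up to i = 5. First occurrence in the window: #6 on 2072-10-14 (5×21 = 105 days in).
2073-07-12 is 376 days after the start; 376 ÷ 21 = 17 remainder 19. Last occurrence in the window: #18 on 2073-06-23.
Occurrences #6 through #18: 13 in total.

13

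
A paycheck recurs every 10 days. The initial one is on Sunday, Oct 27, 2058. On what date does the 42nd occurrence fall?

The 42nd occurrence is 41 intervals after the first: 41 × 10 = 410 days after Oct 27, 2058.
Oct has 31 days — 4 days to the end of Oct leaves 406.
From end of Oct to end of 2058 is 61 days (345 left).
Jan has 31 days (314 left).
Feb has 28 days (286 left).
Mar has 31 days (255 left).
Apr has 30 days (225 left).
May has 31 days (194 left).
Jun has 30 days (164 left).
Jul has 31 days (133 left).
Aug has 31 days (102 left).
Sep has 30 days (72 left).
Oct has 31 days (41 left).
Nov has 30 days (11 left).
11 days into Dec → Dec 11, 2059.

Dec 11, 2059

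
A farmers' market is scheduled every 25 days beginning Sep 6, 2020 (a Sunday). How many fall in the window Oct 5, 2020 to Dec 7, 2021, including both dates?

Occurrences land 25·i days after Sep 6, 2020 for i = 0, 1, 2, …
Oct 5, 2020 is 29 days after the start; 29 ÷ 25 = 1 remainder 4; since the remainder is 4, round up to i = 2. First occurrence in the window: #3 on Oct 26, 2020 (2×25 = 50 days in).
Dec 7, 2021 is 457 days after the start; 457 ÷ 25 = 18 remainder 7. Last occurrence in the window: #19 on Nov 30, 2021.
Occurrences #3 through #19: 17 in total.

17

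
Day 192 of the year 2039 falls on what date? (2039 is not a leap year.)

11 July 2039

January has 31 days (192 − 31 = 161 remain).
February has 28 days (161 − 28 = 133 remain).
March has 31 days (133 − 31 = 102 remain).
April has 30 days (102 − 30 = 72 remain).
May has 31 days (72 − 31 = 41 remain).
June has 30 days (41 − 30 = 11 remain).
11 into July → July 11.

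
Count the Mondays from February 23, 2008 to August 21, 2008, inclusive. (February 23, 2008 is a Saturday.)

February 23, 2008 is a Saturday; the first Monday on or after it is February 25, 2008 (2 days later).
From February 25, 2008 to August 21, 2008: 4 + 31 + 30 + 31 + 30 + 31 + 21 = 178 days (rest of February, March, April, May, June, July, August).
178 ÷ 7 = 25 full weeks with remainder 3, so 25 more Mondays after the first → 26.

26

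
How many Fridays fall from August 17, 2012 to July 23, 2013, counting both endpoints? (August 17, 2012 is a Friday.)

August 17, 2012 is a Friday; the first Friday on or after it is August 17, 2012.
From August 17, 2012 to July 23, 2013: 136 + 204 = 340 days (rest of 2012, to July 23, 2013 in 2013).
340 ÷ 7 = 48 full weeks with remainder 4, so 48 more Fridays after the first → 49.

49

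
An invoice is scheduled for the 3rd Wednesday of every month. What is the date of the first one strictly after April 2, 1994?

April 1994 starts on a Friday; its first Wednesday is the 6th, so the 3rd Wednesday is the 20th — April 20, 1994.
April 20, 1994 is after April 2, 1994, so that is the next one.

April 20, 1994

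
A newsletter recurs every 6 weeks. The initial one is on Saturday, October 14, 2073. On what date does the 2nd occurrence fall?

The 2nd occurrence is 1 interval after the first: 1 × 42 = 42 days after October 14, 2073.
October has 31 days — 17 days to the end of October leaves 25.
25 days into November → November 25, 2073.

November 25, 2073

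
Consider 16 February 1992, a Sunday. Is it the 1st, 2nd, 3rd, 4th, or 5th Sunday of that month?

3rd

Day 16 falls in week ⌈16/7⌉ of the month.
Days 1–7 hold the 1st Sunday, 8–14 the 2nd, 15–21 the 3rd, 22–28 the 4th, 29–31 the 5th.
16 is in the range for the 3rd.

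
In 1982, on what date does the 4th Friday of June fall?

25 June 1982

June 1982 begins on a Tuesday, so the first Friday is June 4 (3 days later).
The 4th Friday is 3 weeks later: 4 + 21 = 25.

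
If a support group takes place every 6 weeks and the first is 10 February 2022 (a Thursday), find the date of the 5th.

28 July 2022

The 5th occurrence is 4 intervals after the first: 4 × 42 = 168 days after 10 February 2022.
February has 28 days — 18 days to the end of February leaves 150.
March has 31 days (119 left).
April has 30 days (89 left).
May has 31 days (58 left).
June has 30 days (28 left).
28 days into July → 28 July 2022.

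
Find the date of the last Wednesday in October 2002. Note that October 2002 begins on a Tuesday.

October 2002 begins on a Tuesday, so the first Wednesday is October 2 (1 day later).
October 2002 has 31 days. Adding weeks: 2, 9, 16, 23, 30 — the last one ≤ 31 is the 30th.

30 October 2002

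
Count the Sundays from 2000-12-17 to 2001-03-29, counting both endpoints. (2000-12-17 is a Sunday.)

2000-12-17 is a Sunday; the first Sunday on or after it is 2000-12-17.
From 2000-12-17 to 2001-03-29: 14 + 31 + 28 + 29 = 102 days (rest of December, January, February, March).
102 ÷ 7 = 14 full weeks with remainder 4, so 14 more Sundays after the first → 15.

15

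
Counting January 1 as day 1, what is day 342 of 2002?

8 December 2002

January has 31 days (342 − 31 = 311 remain).
February has 28 days (311 − 28 = 283 remain).
March has 31 days (283 − 31 = 252 remain).
April has 30 days (252 − 30 = 222 remain).
May has 31 days (222 − 31 = 191 remain).
June has 30 days (191 − 30 = 161 remain).
July has 31 days (161 − 31 = 130 remain).
August has 31 days (130 − 31 = 99 remain).
September has 30 days (99 − 30 = 69 remain).
October has 31 days (69 − 31 = 38 remain).
November has 30 days (38 − 30 = 8 remain).
8 into December → December 8.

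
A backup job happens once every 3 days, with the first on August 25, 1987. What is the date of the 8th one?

The 8th occurrence is 7 intervals after the first: 7 × 3 = 21 days after August 25, 1987.
August has 31 days — 6 days to the end of August leaves 15.
15 days into September → September 15, 1987.

September 15, 1987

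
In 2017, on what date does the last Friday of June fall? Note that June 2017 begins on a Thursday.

June 2017 begins on a Thursday, so the first Friday is June 2 (1 day later).
June 2017 has 30 days. Adding weeks: 2, 9, 16, 23, 30 — the last one ≤ 30 is the 30th.

2017-06-30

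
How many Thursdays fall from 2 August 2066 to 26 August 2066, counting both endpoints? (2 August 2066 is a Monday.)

4

2 August 2066 is a Monday; the first Thursday on or after it is 5 August 2066 (3 days later).
From 5 August 2066 to 26 August 2066 is 26 − 5 = 21 days.
21 ÷ 7 = 3 full weeks with remainder 0, so 3 more Thursdays after the first → 4.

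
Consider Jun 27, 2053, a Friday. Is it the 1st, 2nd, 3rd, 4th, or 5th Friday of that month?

4th

Day 27 falls in week ⌈27/7⌉ of the month.
Days 1–7 hold the 1st Friday, 8–14 the 2nd, 15–21 the 3rd, 22–28 the 4th, 29–31 the 5th.
27 is in the range for the 4th.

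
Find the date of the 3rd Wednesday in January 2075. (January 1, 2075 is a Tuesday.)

January 2075 begins on a Tuesday, so the first Wednesday is January 2 (1 day later).
The 3rd Wednesday is 2 weeks later: 2 + 14 = 16.

2075-01-16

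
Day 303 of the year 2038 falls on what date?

Oct 30, 2038

Jan has 31 days (303 − 31 = 272 remain).
Feb has 28 days (272 − 28 = 244 remain).
Mar has 31 days (244 − 31 = 213 remain).
Apr has 30 days (213 − 30 = 183 remain).
May has 31 days (183 − 31 = 152 remain).
Jun has 30 days (152 − 30 = 122 remain).
Jul has 31 days (122 − 31 = 91 remain).
Aug has 31 days (91 − 31 = 60 remain).
Sep has 30 days (60 − 30 = 30 remain).
30 into Oct → Oct 30.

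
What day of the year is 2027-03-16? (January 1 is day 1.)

Days in months before March: 31 + 28 = 59.
Plus 16 days into March → day 75.

75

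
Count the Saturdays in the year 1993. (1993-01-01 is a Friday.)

52

1993-01-01 is a Friday; the first Saturday on or after it is 1993-01-02 (1 day later).
From 1993-01-02 to 1993-12-31: 29 + 28 + 31 + 30 + 31 + 30 + 31 + 31 + 30 + 31 + 30 + 31 = 363 days (rest of January, February, March, April, May, June, July, August, September, October, November, December).
363 ÷ 7 = 51 full weeks with remainder 6, so 51 more Saturdays after the first → 52.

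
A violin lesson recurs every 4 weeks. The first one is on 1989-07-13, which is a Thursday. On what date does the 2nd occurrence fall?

The 2nd occurrence is 1 interval after the first: 1 × 28 = 28 days after 1989-07-13.
July has 31 days — 18 days to the end of July leaves 10.
10 days into August → 1989-08-10.

1989-08-10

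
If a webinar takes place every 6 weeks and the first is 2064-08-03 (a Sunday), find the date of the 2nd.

The 2nd occurrence is 1 interval after the first: 1 × 42 = 42 days after 2064-08-03.
August has 31 days — 28 days to the end of August leaves 14.
14 days into September → 2064-09-14.

2064-09-14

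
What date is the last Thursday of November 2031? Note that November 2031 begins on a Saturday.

27 November 2031

November 2031 begins on a Saturday, so the first Thursday is November 6 (5 days later).
November 2031 has 30 days. Adding weeks: 6, 13, 20, 27 — the last one ≤ 30 is the 27th.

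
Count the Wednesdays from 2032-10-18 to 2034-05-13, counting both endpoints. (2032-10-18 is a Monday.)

2032-10-18 is a Monday; the first Wednesday on or after it is 2032-10-20 (2 days later).
From 2032-10-20 to 2034-05-13: 72 + 365 + 133 = 570 days (rest of 2032, 2033, to 2034-05-13 in 2034).
570 ÷ 7 = 81 full weeks with remainder 3, so 81 more Wednesdays after the first → 82.

82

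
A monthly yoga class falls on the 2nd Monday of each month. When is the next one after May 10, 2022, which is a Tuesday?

May 2022 starts on a Sunday; its first Monday is the 2nd, so the 2nd Monday is the 9th — May 9, 2022.
That is not after May 10, 2022, so look at Jun 2022.
Jun 2022 starts on a Wednesday; its first Monday is the 6th, so the 2nd Monday is the 13th — Jun 13, 2022.

Jun 13, 2022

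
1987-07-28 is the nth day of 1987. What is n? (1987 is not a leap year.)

209

Days in months before July: 31 + 28 + 31 + 30 + 31 + 30 = 181.
Plus 28 days into July → day 209.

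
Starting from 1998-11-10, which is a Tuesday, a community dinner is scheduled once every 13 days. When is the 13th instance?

The 13th occurrence is 12 intervals after the first: 12 × 13 = 156 days after 1998-11-10.
November has 30 days — 20 days to the end of November leaves 136.
December has 31 days (105 left).
January has 31 days (74 left).
February has 28 days (46 left).
March has 31 days (15 left).
15 days into April → 1999-04-15.

1999-04-15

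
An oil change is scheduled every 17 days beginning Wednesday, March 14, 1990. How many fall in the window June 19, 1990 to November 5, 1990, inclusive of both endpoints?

Occurrences land 17·i days after March 14, 1990 for i = 0, 1, 2, …
June 19, 1990 is 97 days after the start; 97 ÷ 17 = 5 remainder 12; since the remainder is 12, round up to i = 6. First occurrence in the window: #7 on June 24, 1990 (6×17 = 102 days in).
November 5, 1990 is 236 days after the start; 236 ÷ 17 = 13 remainder 15. Last occurrence in the window: #14 on October 21, 1990.
Occurrences #7 through #14: 8 in total.

8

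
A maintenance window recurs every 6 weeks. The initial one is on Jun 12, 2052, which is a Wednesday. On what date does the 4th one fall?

The 4th occurrence is 3 intervals after the first: 3 × 42 = 126 days after Jun 12, 2052.
Jun has 30 days — 18 days to the end of Jun leaves 108.
Jul has 31 days (77 left).
Aug has 31 days (46 left).
Sep has 30 days (16 left).
16 days into Oct → Oct 16, 2052.

Oct 16, 2052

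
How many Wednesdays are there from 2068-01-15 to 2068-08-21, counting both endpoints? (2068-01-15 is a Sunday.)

31

2068-01-15 is a Sunday; the first Wednesday on or after it is 2068-01-18 (3 days later).
From 2068-01-18 to 2068-08-21: 13 + 29 + 31 + 30 + 31 + 30 + 31 + 21 = 216 days (rest of January, February, March, April, May, June, July, August).
216 ÷ 7 = 30 full weeks with remainder 6, so 30 more Wednesdays after the first → 31.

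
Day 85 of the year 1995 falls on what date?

Jan has 31 days (85 − 31 = 54 remain).
Feb has 28 days (54 − 28 = 26 remain).
26 into Mar → Mar 26.

Mar 26, 1995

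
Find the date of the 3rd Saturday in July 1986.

The first Saturday of July 1986 is July 5.
The 3rd Saturday is 2 weeks later: 5 + 14 = 19.

1986-07-19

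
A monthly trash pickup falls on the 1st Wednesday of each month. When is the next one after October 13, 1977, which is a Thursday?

October 1977 starts on a Saturday, so its 1st Wednesday is October 5, 1977 (4 days in).
That is not after October 13, 1977, so look at November 1977.
November 1977 starts on a Tuesday, so its 1st Wednesday is November 2, 1977 (1 day in).

November 2, 1977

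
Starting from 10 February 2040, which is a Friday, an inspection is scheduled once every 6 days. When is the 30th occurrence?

The 30th occurrence is 29 intervals after the first: 29 × 6 = 174 days after 10 February 2040.
February has 29 days — 19 days to the end of February leaves 155.
March has 31 days (124 left).
April has 30 days (94 left).
May has 31 days (63 left).
June has 30 days (33 left).
July has 31 days (2 left).
2 days into August → 2 August 2040.

2 August 2040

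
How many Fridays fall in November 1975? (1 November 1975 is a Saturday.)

4

1 November 1975 is a Saturday; the first Friday on or after it is 7 November 1975 (6 days later).
From 7 November 1975 to 30 November 1975 is 30 − 7 = 23 days.
23 ÷ 7 = 3 full weeks with remainder 2, so 3 more Fridays after the first → 4.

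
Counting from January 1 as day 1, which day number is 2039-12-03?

Days in months before December: 31 + 28 + 31 + 30 + 31 + 30 + 31 + 31 + 30 + 31 + 30 = 334.
Plus 3 days into December → day 337.

337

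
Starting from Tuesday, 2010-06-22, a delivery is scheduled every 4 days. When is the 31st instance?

2010-10-20

The 31st occurrence is 30 intervals after the first: 30 × 4 = 120 days after 2010-06-22.
June has 30 days — 8 days to the end of June leaves 112.
July has 31 days (81 left).
August has 31 days (50 left).
September has 30 days (20 left).
20 days into October → 2010-10-20.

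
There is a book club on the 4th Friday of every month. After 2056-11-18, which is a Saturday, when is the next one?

November 2056 starts on a Wednesday; its first Friday is the 3rd, so the 4th Friday is the 24th — 2056-11-24.
2056-11-24 is after 2056-11-18, so that is the next one.

2056-11-24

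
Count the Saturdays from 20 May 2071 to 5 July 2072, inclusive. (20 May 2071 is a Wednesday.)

59

20 May 2071 is a Wednesday; the first Saturday on or after it is 23 May 2071 (3 days later).
From 23 May 2071 to 5 July 2072: 222 + 187 = 409 days (rest of 2071, to 5 July 2072 in 2072).
409 ÷ 7 = 58 full weeks with remainder 3, so 58 more Saturdays after the first → 59.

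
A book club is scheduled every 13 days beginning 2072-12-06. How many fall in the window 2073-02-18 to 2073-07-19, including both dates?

Occurrences land 13·i days after 2072-12-06 for i = 0, 1, 2, …
2073-02-18 is 74 days after the start; 74 ÷ 13 = 5 remainder 9; since the remainder is 9, round up to i = 6. First occurrence in the window: #7 on 2073-02-22 (6×13 = 78 days in).
2073-07-19 is 225 days after the start; 225 ÷ 13 = 17 remainder 4. Last occurrence in the window: #18 on 2073-07-15.
Occurrences #7 through #18: 12 in total.

12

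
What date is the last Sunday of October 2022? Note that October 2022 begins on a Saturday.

30 October 2022

October 2022 begins on a Saturday, so the first Sunday is October 2 (1 day later).
October 2022 has 31 days. Adding weeks: 2, 9, 16, 23, 30 — the last one ≤ 31 is the 30th.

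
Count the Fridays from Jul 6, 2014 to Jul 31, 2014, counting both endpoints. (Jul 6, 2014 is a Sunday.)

3

Jul 6, 2014 is a Sunday; the first Friday on or after it is Jul 11, 2014 (5 days later).
From Jul 11, 2014 to Jul 31, 2014 is 31 − 11 = 20 days.
20 ÷ 7 = 2 full weeks with remainder 6, so 2 more Fridays after the first → 3.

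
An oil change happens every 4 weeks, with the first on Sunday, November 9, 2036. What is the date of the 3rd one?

The 3rd occurrence is 2 intervals after the first: 2 × 28 = 56 days after November 9, 2036.
November has 30 days — 21 days to the end of November leaves 35.
December has 31 days (4 left).
4 days into January → January 4, 2037.

January 4, 2037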